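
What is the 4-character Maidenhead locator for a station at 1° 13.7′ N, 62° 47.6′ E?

Add 180° to longitude and 90° to latitude: 242.79, 91.23.
Field (20°×10°, letters A–R): 242.79/20 → 12 → M, 91.23/10 → 9 → J; chars MJ.
Square (2°×1°, digits 0–9): 2.79/2 → 1, 1.23/1 → 1; chars 11.

MJ11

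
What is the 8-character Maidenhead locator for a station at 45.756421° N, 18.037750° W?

Shift to the Maidenhead origin (180°W, 90°S): lon 161.96225, lat 135.75642.
Field: lon ⌊161.96225/20⌋ = 8 → I; lat ⌊135.75642/10⌋ = 13 → N.
Square: lon ⌊1.96225/2⌋ = 0; lat ⌊5.75642/1⌋ = 5.
Subsquare: lon ⌊1.96225/0.0833333⌋ = 23 → x; lat ⌊0.75642/0.0416667⌋ = 18 → s.
Extended square: lon ⌊0.04558/0.00833333⌋ = 5; lat ⌊0.00642/0.00416667⌋ = 1.

IN05xs51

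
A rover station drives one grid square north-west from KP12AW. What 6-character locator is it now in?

KP02xx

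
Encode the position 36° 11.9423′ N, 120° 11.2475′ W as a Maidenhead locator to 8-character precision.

Add 180° to longitude and 90° to latitude: 59.81254, 126.19904.
Field: lon ⌊59.81254/20⌋ = 2 → C; lat ⌊126.19904/10⌋ = 12 → M.
Square: lon ⌊19.81254/2⌋ = 9; lat ⌊6.19904/1⌋ = 6.
Subsquare: lon ⌊1.81254/0.0833333⌋ = 21 → v; lat ⌊0.19904/0.0416667⌋ = 4 → e.
Extended square: lon ⌊0.06254/0.00833333⌋ = 7; lat ⌊0.03237/0.00416667⌋ = 7.

CM96ve77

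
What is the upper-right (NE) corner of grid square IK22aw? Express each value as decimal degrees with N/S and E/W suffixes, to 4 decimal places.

12.9583° N, 15.9167° W

Field I=8, K=10: +8·20° lon, +10·10° lat → SW at lon -20°, lat 10°.
Square 2, 2: +2·2° lon, +2·1° lat → SW at lon -16°, lat 12°.
Subsquare a=0, w=22: +0·0.0833333° lon, +22·0.0416667° lat → SW at lon -16°, lat 12.9167°.
Cell spans 0.0833333° lon × 0.0416667° lat. NE corner is SW corner plus one full cell.
latitude 12.9583° N, longitude 15.9167° W.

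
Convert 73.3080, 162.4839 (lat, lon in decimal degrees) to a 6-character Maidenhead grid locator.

RQ13fh

Add 180° to longitude and 90° to latitude: 342.4839, 163.3080.
Field: lon ⌊342.4839/20⌋ = 17 → R; lat ⌊163.3080/10⌋ = 16 → Q.
Square: lon ⌊2.4839/2⌋ = 1; lat ⌊3.3080/1⌋ = 3.
Subsquare: lon ⌊0.4839/0.0833333⌋ = 5 → f; lat ⌊0.3080/0.0416667⌋ = 7 → h.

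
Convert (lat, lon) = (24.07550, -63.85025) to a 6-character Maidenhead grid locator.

Offset from 180°W / 90°S: lon 116.1497°, lat 114.0755°.
Field (20°×10°, letters A–R): lon ⌊116.1497/20⌋ = 5 → F; lat ⌊114.0755/10⌋ = 11 → L.
Square (2°×1°, digits 0–9): lon ⌊16.1497/2⌋ = 8; lat ⌊4.0755/1⌋ = 4.
Subsquare (5′×2.5′, letters a–x): lon ⌊0.1497/0.0833333⌋ = 1 → b; lat ⌊0.0755/0.0416667⌋ = 1 → b.

FL84bb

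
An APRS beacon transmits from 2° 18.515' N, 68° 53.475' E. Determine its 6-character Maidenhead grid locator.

MJ42kh

Offset from 180°W / 90°S: lon 248.8913°, lat 92.3086°.
Field: lon ⌊248.8913/20⌋ = 12 → M; lat ⌊92.3086/10⌋ = 9 → J.
Square: lon ⌊8.8913/2⌋ = 4; lat ⌊2.3086/1⌋ = 2.
Subsquare: lon ⌊0.8913/0.0833333⌋ = 10 → k; lat ⌊0.3086/0.0416667⌋ = 7 → h.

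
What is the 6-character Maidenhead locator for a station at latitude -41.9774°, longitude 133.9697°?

PE68xa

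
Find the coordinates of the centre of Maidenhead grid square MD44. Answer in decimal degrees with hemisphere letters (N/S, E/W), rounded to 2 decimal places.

Field M=12, D=3: +12·20° lon, +3·10° lat → SW at lon 60°, lat -60°.
Square 4, 4: +4·2° lon, +4·1° lat → SW at lon 68°, lat -56°.
Cell spans 2° lon × 1° lat. Centre is SW corner plus half of each.
latitude 55.50° S, longitude 69.00° E.

55.50° S, 69.00° E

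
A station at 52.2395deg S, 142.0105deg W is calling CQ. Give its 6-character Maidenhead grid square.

BD87xs

Offset from 180°W / 90°S: lon 37.9895°, lat 37.7605°.
Field: lon ⌊37.9895/20⌋ = 1 → B; lat ⌊37.7605/10⌋ = 3 → D.
Square: lon ⌊17.9895/2⌋ = 8; lat ⌊7.7605/1⌋ = 7.
Subsquare: lon ⌊1.9895/0.0833333⌋ = 23 → x; lat ⌊0.7605/0.0416667⌋ = 18 → s.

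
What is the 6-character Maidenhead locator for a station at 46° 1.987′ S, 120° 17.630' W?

Offset from 180°W / 90°S: lon 59.7062°, lat 43.9669°.
Field: 59.7062/20 → 2 → C, 43.9669/10 → 4 → E; chars CE.
Square: 19.7062/2 → 9, 3.9669/1 → 3; chars 93.
Subsquare: 1.7062/0.0833333 → 20 → u, 0.9669/0.0416667 → 23 → x; chars ux.

CE93ux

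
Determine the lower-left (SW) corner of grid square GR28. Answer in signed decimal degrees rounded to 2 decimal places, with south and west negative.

88.00, -56.00

Field G=6, R=17: +6·20° lon, +17·10° lat → SW at lon -60°, lat 80°.
Square 2, 8: +2·2° lon, +8·1° lat → SW at lon -56°, lat 88°.
latitude 88.00, longitude -56.00.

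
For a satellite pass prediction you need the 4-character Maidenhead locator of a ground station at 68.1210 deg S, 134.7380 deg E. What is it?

PC71

Add 180° to longitude and 90° to latitude: 314.74, 21.88.
Field: lon ⌊314.74/20⌋ = 15 → P; lat ⌊21.88/10⌋ = 2 → C.
Square: lon ⌊14.74/2⌋ = 7; lat ⌊1.88/1⌋ = 1.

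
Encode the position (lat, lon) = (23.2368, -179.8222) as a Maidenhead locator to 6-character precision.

AL03cf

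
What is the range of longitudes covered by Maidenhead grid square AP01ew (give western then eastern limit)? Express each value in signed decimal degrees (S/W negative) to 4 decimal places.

Field A=0, P=15: +0·20° lon, +15·10° lat → SW at lon -180°, lat 60°.
Square 0, 1: +0·2° lon, +1·1° lat → SW at lon -180°, lat 61°.
Subsquare e=4, w=22: +4·0.0833333° lon, +22·0.0416667° lat → SW at lon -179.667°, lat 61.9167°.
Cell spans 0.0833333° lon × 0.0416667° lat.
west -179.6667, east -179.5833.

-179.6667, -179.5833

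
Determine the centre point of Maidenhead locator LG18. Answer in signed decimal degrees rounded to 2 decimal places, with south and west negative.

-21.50, 43.00

Field L=11, G=6: +11·20° lon, +6·10° lat → SW at lon 40°, lat -30°.
Square 1, 8: +1·2° lon, +8·1° lat → SW at lon 42°, lat -22°.
Cell spans 2° lon × 1° lat. Centre is SW corner plus half of each.
latitude -21.50, longitude 43.00.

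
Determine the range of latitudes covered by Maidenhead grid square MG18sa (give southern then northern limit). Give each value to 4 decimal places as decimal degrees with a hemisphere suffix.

Field M=12, G=6: +12·20° lon, +6·10° lat → SW at lon 60°, lat -30°.
Square 1, 8: +1·2° lon, +8·1° lat → SW at lon 62°, lat -22°.
Subsquare s=18, a=0: +18·0.0833333° lon, +0·0.0416667° lat → SW at lon 63.5°, lat -22°.
Cell spans 0.0833333° lon × 0.0416667° lat.
south 22.0000° S, north 21.9583° S.

22.0000° S, 21.9583° S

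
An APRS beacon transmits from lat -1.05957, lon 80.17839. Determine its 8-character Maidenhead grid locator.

Shift to the Maidenhead origin (180°W, 90°S): lon 260.17839, lat 88.94043.
Field: 260.17839/20 → 13 → N, 88.94043/10 → 8 → I; chars NI.
Square: 0.17839/2 → 0, 8.94043/1 → 8; chars 08.
Subsquare: 0.17839/0.0833333 → 2 → c, 0.94043/0.0416667 → 22 → w; chars cw.
Extended square: 0.01172/0.00833333 → 1, 0.02376/0.00416667 → 5; chars 15.

NI08cw15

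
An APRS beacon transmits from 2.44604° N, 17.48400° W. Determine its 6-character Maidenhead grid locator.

IJ12gk

Shift to the Maidenhead origin (180°W, 90°S): lon 162.5160, lat 92.4460.
Field: lon ⌊162.5160/20⌋ = 8 → I; lat ⌊92.4460/10⌋ = 9 → J.
Square: lon ⌊2.5160/2⌋ = 1; lat ⌊2.4460/1⌋ = 2.
Subsquare: lon ⌊0.5160/0.0833333⌋ = 6 → g; lat ⌊0.4460/0.0416667⌋ = 10 → k.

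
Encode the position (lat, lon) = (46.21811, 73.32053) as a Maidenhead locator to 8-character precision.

MN66pf82

Offset from 180°W / 90°S: lon 253.32053°, lat 136.21811°.
Field: lon ⌊253.32053/20⌋ = 12 → M; lat ⌊136.21811/10⌋ = 13 → N.
Square: lon ⌊13.32053/2⌋ = 6; lat ⌊6.21811/1⌋ = 6.
Subsquare: lon ⌊1.32053/0.0833333⌋ = 15 → p; lat ⌊0.21811/0.0416667⌋ = 5 → f.
Extended square: lon ⌊0.07053/0.00833333⌋ = 8; lat ⌊0.00978/0.00416667⌋ = 2.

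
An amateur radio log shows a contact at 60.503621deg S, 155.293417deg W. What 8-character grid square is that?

BC29il49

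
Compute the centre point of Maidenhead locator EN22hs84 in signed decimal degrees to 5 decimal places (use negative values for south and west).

42.76875, -95.34583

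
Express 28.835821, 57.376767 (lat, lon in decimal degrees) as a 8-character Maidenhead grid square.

LL88qu50

Offset from 180°W / 90°S: lon 237.37677°, lat 118.83582°.
Field (20°×10°, letters A–R): 237.37677/20 → 11 → L, 118.83582/10 → 11 → L; chars LL.
Square (2°×1°, digits 0–9): 17.37677/2 → 8, 8.83582/1 → 8; chars 88.
Subsquare (5′×2.5′, letters a–x): 1.37677/0.0833333 → 16 → q, 0.83582/0.0416667 → 20 → u; chars qu.
Extended square (30″×15″, digits 0–9): 0.04343/0.00833333 → 5, 0.00249/0.00416667 → 0; chars 50.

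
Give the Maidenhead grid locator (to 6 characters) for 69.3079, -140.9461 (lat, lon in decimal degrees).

Add 180° to longitude and 90° to latitude: 39.0539, 159.3079.
Field: lon ⌊39.0539/20⌋ = 1 → B; lat ⌊159.3079/10⌋ = 15 → P.
Square: lon ⌊19.0539/2⌋ = 9; lat ⌊9.3079/1⌋ = 9.
Subsquare: lon ⌊1.0539/0.0833333⌋ = 12 → m; lat ⌊0.3079/0.0416667⌋ = 7 → h.

BP99mh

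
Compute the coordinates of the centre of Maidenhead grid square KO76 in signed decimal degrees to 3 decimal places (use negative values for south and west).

56.500, 35.000

Field K=10, O=14: +10·20° lon, +14·10° lat → SW at lon 20°, lat 50°.
Square 7, 6: +7·2° lon, +6·1° lat → SW at lon 34°, lat 56°.
Cell spans 2° lon × 1° lat. Centre is SW corner plus half of each.
latitude 56.500, longitude 35.000.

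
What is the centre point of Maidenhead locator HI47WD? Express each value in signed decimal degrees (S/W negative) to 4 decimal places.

Field H=7, I=8: +7·20° lon, +8·10° lat → SW at lon -40°, lat -10°.
Square 4, 7: +4·2° lon, +7·1° lat → SW at lon -32°, lat -3°.
Subsquare w=22, d=3: +22·0.0833333° lon, +3·0.0416667° lat → SW at lon -30.1667°, lat -2.875°.
Cell spans 0.0833333° lon × 0.0416667° lat. Centre is SW corner plus half of each.
latitude -2.8542, longitude -30.1250.

-2.8542, -30.1250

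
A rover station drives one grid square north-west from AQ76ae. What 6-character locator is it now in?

Longitude subsquare a = 0; −1 → -1, wraps to 23 = x, carry into square.
Longitude square 7; −1 → 6.
Latitude subsquare e = 4; +1 → 5 = f.

AQ66xf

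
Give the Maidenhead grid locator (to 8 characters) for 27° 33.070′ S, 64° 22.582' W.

FG72tk47

Add 180° to longitude and 90° to latitude: 115.62363, 62.44883.
Field: lon ⌊115.62363/20⌋ = 5 → F; lat ⌊62.44883/10⌋ = 6 → G.
Square: lon ⌊15.62363/2⌋ = 7; lat ⌊2.44883/1⌋ = 2.
Subsquare: lon ⌊1.62363/0.0833333⌋ = 19 → t; lat ⌊0.44883/0.0416667⌋ = 10 → k.
Extended square: lon ⌊0.04030/0.00833333⌋ = 4; lat ⌊0.03217/0.00416667⌋ = 7.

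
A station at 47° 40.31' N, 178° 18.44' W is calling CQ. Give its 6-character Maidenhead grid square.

AN07uq

Shift to the Maidenhead origin (180°W, 90°S): lon 1.6927, lat 137.6718.
Field (20°×10°, letters A–R): lon ⌊1.6927/20⌋ = 0 → A; lat ⌊137.6718/10⌋ = 13 → N.
Square (2°×1°, digits 0–9): lon ⌊1.6927/2⌋ = 0; lat ⌊7.6718/1⌋ = 7.
Subsquare (5′×2.5′, letters a–x): lon ⌊1.6927/0.0833333⌋ = 20 → u; lat ⌊0.6718/0.0416667⌋ = 16 → q.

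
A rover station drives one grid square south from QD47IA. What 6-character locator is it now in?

Latitude subsquare a = 0; −1 → -1, wraps to 23 = x, carry into square.
Latitude square 7; −1 → 6.
The longitude characters are unchanged.

QD46ix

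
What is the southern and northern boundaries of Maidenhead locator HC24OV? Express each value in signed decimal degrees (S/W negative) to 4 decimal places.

-65.1250, -65.0833

Field H=7, C=2: +7·20° lon, +2·10° lat → SW at lon -40°, lat -70°.
Square 2, 4: +2·2° lon, +4·1° lat → SW at lon -36°, lat -66°.
Subsquare o=14, v=21: +14·0.0833333° lon, +21·0.0416667° lat → SW at lon -34.8333°, lat -65.125°.
Cell spans 0.0833333° lon × 0.0416667° lat.
south -65.1250, north -65.0833.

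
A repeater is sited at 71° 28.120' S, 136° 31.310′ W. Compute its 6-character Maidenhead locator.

CB18rm

Add 180° to longitude and 90° to latitude: 43.4782, 18.5313.
Field: 43.4782/20 → 2 → C, 18.5313/10 → 1 → B; chars CB.
Square: 3.4782/2 → 1, 8.5313/1 → 8; chars 18.
Subsquare: 1.4782/0.0833333 → 17 → r, 0.5313/0.0416667 → 12 → m; chars rm.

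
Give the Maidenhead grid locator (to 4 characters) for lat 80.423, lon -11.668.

IR40

Shift to the Maidenhead origin (180°W, 90°S): lon 168.33, lat 170.42.
Field: 168.33/20 → 8 → I, 170.42/10 → 17 → R; chars IR.
Square: 8.33/2 → 4, 0.42/1 → 0; chars 40.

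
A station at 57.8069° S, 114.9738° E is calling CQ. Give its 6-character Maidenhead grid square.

OD72le

Offset from 180°W / 90°S: lon 294.9738°, lat 32.1931°.
Field: lon ⌊294.9738/20⌋ = 14 → O; lat ⌊32.1931/10⌋ = 3 → D.
Square: lon ⌊14.9738/2⌋ = 7; lat ⌊2.1931/1⌋ = 2.
Subsquare: lon ⌊0.9738/0.0833333⌋ = 11 → l; lat ⌊0.1931/0.0416667⌋ = 4 → e.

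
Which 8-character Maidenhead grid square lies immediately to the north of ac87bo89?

AC87bp80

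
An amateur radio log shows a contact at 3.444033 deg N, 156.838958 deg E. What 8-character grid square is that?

Offset from 180°W / 90°S: lon 336.83896°, lat 93.44403°.
Field (20°×10°, letters A–R): 336.83896/20 → 16 → Q, 93.44403/10 → 9 → J; chars QJ.
Square (2°×1°, digits 0–9): 16.83896/2 → 8, 3.44403/1 → 3; chars 83.
Subsquare (5′×2.5′, letters a–x): 0.83896/0.0833333 → 10 → k, 0.44403/0.0416667 → 10 → k; chars kk.
Extended square (30″×15″, digits 0–9): 0.00562/0.00833333 → 0, 0.02737/0.00416667 → 6; chars 06.

QJ83kk06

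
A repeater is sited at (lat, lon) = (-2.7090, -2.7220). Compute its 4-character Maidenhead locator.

Add 180° to longitude and 90° to latitude: 177.28, 87.29.
Field (20°×10°, letters A–R): 177.28/20 → 8 → I, 87.29/10 → 8 → I; chars II.
Square (2°×1°, digits 0–9): 17.28/2 → 8, 7.29/1 → 7; chars 87.

II87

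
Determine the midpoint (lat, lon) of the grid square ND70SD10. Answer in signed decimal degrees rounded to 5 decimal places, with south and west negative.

-59.87292, 95.51250

Field N=13, D=3: +13·20° lon, +3·10° lat → SW at lon 80°, lat -60°.
Square 7, 0: +7·2° lon, +0·1° lat → SW at lon 94°, lat -60°.
Subsquare s=18, d=3: +18·0.0833333° lon, +3·0.0416667° lat → SW at lon 95.5°, lat -59.875°.
Extended square 1, 0: +1·0.00833333° lon, +0·0.00416667° lat → SW at lon 95.5083°, lat -59.875°.
Cell spans 0.00833333° lon × 0.00416667° lat. Centre is SW corner plus half of each.
latitude -59.87292, longitude 95.51250.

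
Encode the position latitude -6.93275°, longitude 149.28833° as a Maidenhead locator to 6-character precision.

Add 180° to longitude and 90° to latitude: 329.2883, 83.0673.
Field: 329.2883/20 → 16 → Q, 83.0673/10 → 8 → I; chars QI.
Square: 9.2883/2 → 4, 3.0673/1 → 3; chars 43.
Subsquare: 1.2883/0.0833333 → 15 → p, 0.0673/0.0416667 → 1 → b; chars pb.

QI43pb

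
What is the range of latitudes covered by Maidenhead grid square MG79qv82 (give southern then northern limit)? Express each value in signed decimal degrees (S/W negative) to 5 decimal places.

-20.11667, -20.11250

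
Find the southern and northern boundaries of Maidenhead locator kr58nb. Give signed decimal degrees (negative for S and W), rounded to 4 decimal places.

88.0417, 88.0833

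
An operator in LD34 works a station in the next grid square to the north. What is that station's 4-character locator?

Latitude square 4; +1 → 5.
The longitude characters are unchanged.

LD35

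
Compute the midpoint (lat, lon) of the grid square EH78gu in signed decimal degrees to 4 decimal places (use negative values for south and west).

Field E=4, H=7: +4·20° lon, +7·10° lat → SW at lon -100°, lat -20°.
Square 7, 8: +7·2° lon, +8·1° lat → SW at lon -86°, lat -12°.
Subsquare g=6, u=20: +6·0.0833333° lon, +20·0.0416667° lat → SW at lon -85.5°, lat -11.1667°.
Cell spans 0.0833333° lon × 0.0416667° lat. Centre is SW corner plus half of each.
latitude -11.1458, longitude -85.4583.

-11.1458, -85.4583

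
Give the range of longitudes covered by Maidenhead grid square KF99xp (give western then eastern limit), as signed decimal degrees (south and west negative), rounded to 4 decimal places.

Field K=10, F=5: +10·20° lon, +5·10° lat → SW at lon 20°, lat -40°.
Square 9, 9: +9·2° lon, +9·1° lat → SW at lon 38°, lat -31°.
Subsquare x=23, p=15: +23·0.0833333° lon, +15·0.0416667° lat → SW at lon 39.9167°, lat -30.375°.
Cell spans 0.0833333° lon × 0.0416667° lat.
west 39.9167, east 40.0000.

39.9167, 40.0000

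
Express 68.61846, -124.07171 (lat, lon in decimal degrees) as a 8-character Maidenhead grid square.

Shift to the Maidenhead origin (180°W, 90°S): lon 55.92829, lat 158.61846.
Field: lon ⌊55.92829/20⌋ = 2 → C; lat ⌊158.61846/10⌋ = 15 → P.
Square: lon ⌊15.92829/2⌋ = 7; lat ⌊8.61846/1⌋ = 8.
Subsquare: lon ⌊1.92829/0.0833333⌋ = 23 → x; lat ⌊0.61846/0.0416667⌋ = 14 → o.
Extended square: lon ⌊0.01162/0.00833333⌋ = 1; lat ⌊0.03513/0.00416667⌋ = 8.

CP78xo18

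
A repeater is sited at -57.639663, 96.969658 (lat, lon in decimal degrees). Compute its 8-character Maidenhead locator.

ND82li66

Shift to the Maidenhead origin (180°W, 90°S): lon 276.96966, lat 32.36034.
Field (20°×10°, letters A–R): lon ⌊276.96966/20⌋ = 13 → N; lat ⌊32.36034/10⌋ = 3 → D.
Square (2°×1°, digits 0–9): lon ⌊16.96966/2⌋ = 8; lat ⌊2.36034/1⌋ = 2.
Subsquare (5′×2.5′, letters a–x): lon ⌊0.96966/0.0833333⌋ = 11 → l; lat ⌊0.36034/0.0416667⌋ = 8 → i.
Extended square (30″×15″, digits 0–9): lon ⌊0.05299/0.00833333⌋ = 6; lat ⌊0.02700/0.00416667⌋ = 6.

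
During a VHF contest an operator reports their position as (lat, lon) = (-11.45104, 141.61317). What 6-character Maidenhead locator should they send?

Offset from 180°W / 90°S: lon 321.6132°, lat 78.5490°.
Field: lon ⌊321.6132/20⌋ = 16 → Q; lat ⌊78.5490/10⌋ = 7 → H.
Square: lon ⌊1.6132/2⌋ = 0; lat ⌊8.5490/1⌋ = 8.
Subsquare: lon ⌊1.6132/0.0833333⌋ = 19 → t; lat ⌊0.5490/0.0416667⌋ = 13 → n.

QH08tn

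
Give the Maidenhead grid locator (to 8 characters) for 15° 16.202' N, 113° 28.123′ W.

DK35gg34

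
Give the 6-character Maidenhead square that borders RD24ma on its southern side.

Latitude subsquare a = 0; −1 → -1, wraps to 23 = x, carry into square.
Latitude square 4; −1 → 3.
The longitude characters are unchanged.

RD23mx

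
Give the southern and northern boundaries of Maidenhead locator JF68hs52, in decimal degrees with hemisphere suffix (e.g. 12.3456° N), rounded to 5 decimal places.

31.24167° S, 31.23750° S

Field J=9, F=5: +9·20° lon, +5·10° lat → SW at lon 0°, lat -40°.
Square 6, 8: +6·2° lon, +8·1° lat → SW at lon 12°, lat -32°.
Subsquare h=7, s=18: +7·0.0833333° lon, +18·0.0416667° lat → SW at lon 12.5833°, lat -31.25°.
Extended square 5, 2: +5·0.00833333° lon, +2·0.00416667° lat → SW at lon 12.625°, lat -31.2417°.
Cell spans 0.00833333° lon × 0.00416667° lat.
south 31.24167° S, north 31.23750° S.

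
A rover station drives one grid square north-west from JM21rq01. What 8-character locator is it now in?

JM21qq92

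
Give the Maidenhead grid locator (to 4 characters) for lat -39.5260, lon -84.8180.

EF70

Shift to the Maidenhead origin (180°W, 90°S): lon 95.18, lat 50.47.
Field (20°×10°, letters A–R): lon ⌊95.18/20⌋ = 4 → E; lat ⌊50.47/10⌋ = 5 → F.
Square (2°×1°, digits 0–9): lon ⌊15.18/2⌋ = 7; lat ⌊0.47/1⌋ = 0.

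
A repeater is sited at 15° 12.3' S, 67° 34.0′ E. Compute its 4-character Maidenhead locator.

Offset from 180°W / 90°S: lon 247.57°, lat 74.80°.
Field: 247.57/20 → 12 → M, 74.80/10 → 7 → H; chars MH.
Square: 7.57/2 → 3, 4.80/1 → 4; chars 34.

MH34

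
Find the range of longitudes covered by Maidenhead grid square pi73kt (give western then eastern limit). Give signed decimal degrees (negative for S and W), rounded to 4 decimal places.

Field P=15, I=8: +15·20° lon, +8·10° lat → SW at lon 120°, lat -10°.
Square 7, 3: +7·2° lon, +3·1° lat → SW at lon 134°, lat -7°.
Subsquare k=10, t=19: +10·0.0833333° lon, +19·0.0416667° lat → SW at lon 134.833°, lat -6.20833°.
Cell spans 0.0833333° lon × 0.0416667° lat.
west 134.8333, east 134.9167.

134.8333, 134.9167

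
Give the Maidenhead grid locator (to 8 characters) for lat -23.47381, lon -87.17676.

Offset from 180°W / 90°S: lon 92.82324°, lat 66.52619°.
Field: 92.82324/20 → 4 → E, 66.52619/10 → 6 → G; chars EG.
Square: 12.82324/2 → 6, 6.52619/1 → 6; chars 66.
Subsquare: 0.82324/0.0833333 → 9 → j, 0.52619/0.0416667 → 12 → m; chars jm.
Extended square: 0.07324/0.00833333 → 8, 0.02619/0.00416667 → 6; chars 86.

EG66jm86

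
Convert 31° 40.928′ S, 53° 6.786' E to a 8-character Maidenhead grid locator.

LF68nh36

Offset from 180°W / 90°S: lon 233.11310°, lat 58.31787°.
Field: 233.11310/20 → 11 → L, 58.31787/10 → 5 → F; chars LF.
Square: 13.11310/2 → 6, 8.31787/1 → 8; chars 68.
Subsquare: 1.11310/0.0833333 → 13 → n, 0.31787/0.0416667 → 7 → h; chars nh.
Extended square: 0.02977/0.00833333 → 3, 0.02620/0.00416667 → 6; chars 36.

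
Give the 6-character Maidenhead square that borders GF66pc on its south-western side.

GF66ob

Longitude subsquare p = 15; −1 → 14 = o.
Latitude subsquare c = 2; −1 → 1 = b.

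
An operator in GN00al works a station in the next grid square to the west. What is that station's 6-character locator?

Longitude subsquare a = 0; −1 → -1, wraps to 23 = x, carry into square.
Longitude square 0; −1 → -1, wraps to 9, carry into field.
Longitude field G = 6; −1 → 5 = F.
The latitude characters are unchanged.

FN90xl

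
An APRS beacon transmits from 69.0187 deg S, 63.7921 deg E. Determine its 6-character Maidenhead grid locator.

MC10vx

Shift to the Maidenhead origin (180°W, 90°S): lon 243.7921, lat 20.9813.
Field (20°×10°, letters A–R): 243.7921/20 → 12 → M, 20.9813/10 → 2 → C; chars MC.
Square (2°×1°, digits 0–9): 3.7921/2 → 1, 0.9813/1 → 0; chars 10.
Subsquare (5′×2.5′, letters a–x): 1.7921/0.0833333 → 21 → v, 0.9813/0.0416667 → 23 → x; chars vx.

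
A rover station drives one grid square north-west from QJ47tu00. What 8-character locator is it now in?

Longitude extended square 0; −1 → -1, wraps to 9, carry into subsquare.
Longitude subsquare t = 19; −1 → 18 = s.
Latitude extended square 0; +1 → 1.

QJ47su91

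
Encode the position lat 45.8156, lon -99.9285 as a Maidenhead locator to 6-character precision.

Add 180° to longitude and 90° to latitude: 80.0715, 135.8156.
Field: lon ⌊80.0715/20⌋ = 4 → E; lat ⌊135.8156/10⌋ = 13 → N.
Square: lon ⌊0.0715/2⌋ = 0; lat ⌊5.8156/1⌋ = 5.
Subsquare: lon ⌊0.0715/0.0833333⌋ = 0 → a; lat ⌊0.8156/0.0416667⌋ = 19 → t.

EN05at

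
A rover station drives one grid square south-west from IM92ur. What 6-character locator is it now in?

IM92tq

Longitude subsquare u = 20; −1 → 19 = t.
Latitude subsquare r = 17; −1 → 16 = q.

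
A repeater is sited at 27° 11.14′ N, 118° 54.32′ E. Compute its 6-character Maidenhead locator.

OL97ke

Offset from 180°W / 90°S: lon 298.9053°, lat 117.1857°.
Field: lon ⌊298.9053/20⌋ = 14 → O; lat ⌊117.1857/10⌋ = 11 → L.
Square: lon ⌊18.9053/2⌋ = 9; lat ⌊7.1857/1⌋ = 7.
Subsquare: lon ⌊0.9053/0.0833333⌋ = 10 → k; lat ⌊0.1857/0.0416667⌋ = 4 → e.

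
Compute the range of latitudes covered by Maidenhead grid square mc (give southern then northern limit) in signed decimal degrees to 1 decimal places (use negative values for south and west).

Field M=12, C=2: +12·20° lon, +2·10° lat → SW at lon 60°, lat -70°.
Cell spans 20° lon × 10° lat.
south -70.0, north -60.0.

-70.0, -60.0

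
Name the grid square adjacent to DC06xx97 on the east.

DC16ax07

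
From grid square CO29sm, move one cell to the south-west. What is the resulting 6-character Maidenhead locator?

Longitude subsquare s = 18; −1 → 17 = r.
Latitude subsquare m = 12; −1 → 11 = l.

CO29rl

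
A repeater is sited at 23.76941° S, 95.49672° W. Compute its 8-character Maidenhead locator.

Shift to the Maidenhead origin (180°W, 90°S): lon 84.50328, lat 66.23059.
Field: 84.50328/20 → 4 → E, 66.23059/10 → 6 → G; chars EG.
Square: 4.50328/2 → 2, 6.23059/1 → 6; chars 26.
Subsquare: 0.50328/0.0833333 → 6 → g, 0.23059/0.0416667 → 5 → f; chars gf.
Extended square: 0.00328/0.00833333 → 0, 0.02226/0.00416667 → 5; chars 05.

EG26gf05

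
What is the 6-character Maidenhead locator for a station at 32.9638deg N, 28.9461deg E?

Offset from 180°W / 90°S: lon 208.9461°, lat 122.9638°.
Field: lon ⌊208.9461/20⌋ = 10 → K; lat ⌊122.9638/10⌋ = 12 → M.
Square: lon ⌊8.9461/2⌋ = 4; lat ⌊2.9638/1⌋ = 2.
Subsquare: lon ⌊0.9461/0.0833333⌋ = 11 → l; lat ⌊0.9638/0.0416667⌋ = 23 → x.

KM42lx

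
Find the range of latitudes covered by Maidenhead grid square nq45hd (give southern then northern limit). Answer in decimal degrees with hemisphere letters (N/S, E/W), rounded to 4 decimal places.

75.1250° N, 75.1667° N

Field N=13, Q=16: +13·20° lon, +16·10° lat → SW at lon 80°, lat 70°.
Square 4, 5: +4·2° lon, +5·1° lat → SW at lon 88°, lat 75°.
Subsquare h=7, d=3: +7·0.0833333° lon, +3·0.0416667° lat → SW at lon 88.5833°, lat 75.125°.
Cell spans 0.0833333° lon × 0.0416667° lat.
south 75.1250° N, north 75.1667° N.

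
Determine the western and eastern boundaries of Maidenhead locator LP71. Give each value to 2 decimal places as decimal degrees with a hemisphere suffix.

Field L=11, P=15: +11·20° lon, +15·10° lat → SW at lon 40°, lat 60°.
Square 7, 1: +7·2° lon, +1·1° lat → SW at lon 54°, lat 61°.
Cell spans 2° lon × 1° lat.
west 54.00° E, east 56.00° E.

54.00° E, 56.00° E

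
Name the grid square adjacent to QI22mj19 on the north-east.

Longitude extended square 1; +1 → 2.
Latitude extended square 9; +1 → 10, wraps to 0, carry into subsquare.
Latitude subsquare j = 9; +1 → 10 = k.

QI22mk20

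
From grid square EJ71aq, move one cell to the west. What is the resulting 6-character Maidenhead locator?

EJ61xq

Longitude subsquare a = 0; −1 → -1, wraps to 23 = x, carry into square.
Longitude square 7; −1 → 6.
The latitude characters are unchanged.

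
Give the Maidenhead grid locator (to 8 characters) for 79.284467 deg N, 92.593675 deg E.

Offset from 180°W / 90°S: lon 272.59368°, lat 169.28447°.
Field (20°×10°, letters A–R): lon ⌊272.59368/20⌋ = 13 → N; lat ⌊169.28447/10⌋ = 16 → Q.
Square (2°×1°, digits 0–9): lon ⌊12.59368/2⌋ = 6; lat ⌊9.28447/1⌋ = 9.
Subsquare (5′×2.5′, letters a–x): lon ⌊0.59368/0.0833333⌋ = 7 → h; lat ⌊0.28447/0.0416667⌋ = 6 → g.
Extended square (30″×15″, digits 0–9): lon ⌊0.01034/0.00833333⌋ = 1; lat ⌊0.03447/0.00416667⌋ = 8.

NQ69hg18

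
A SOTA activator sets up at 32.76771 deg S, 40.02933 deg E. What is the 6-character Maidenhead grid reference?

LF07af

Shift to the Maidenhead origin (180°W, 90°S): lon 220.0293, lat 57.2323.
Field: lon ⌊220.0293/20⌋ = 11 → L; lat ⌊57.2323/10⌋ = 5 → F.
Square: lon ⌊0.0293/2⌋ = 0; lat ⌊7.2323/1⌋ = 7.
Subsquare: lon ⌊0.0293/0.0833333⌋ = 0 → a; lat ⌊0.2323/0.0416667⌋ = 5 → f.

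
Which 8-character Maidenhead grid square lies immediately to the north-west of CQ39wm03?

CQ39vm94

Longitude extended square 0; −1 → -1, wraps to 9, carry into subsquare.
Longitude subsquare w = 22; −1 → 21 = v.
Latitude extended square 3; +1 → 4.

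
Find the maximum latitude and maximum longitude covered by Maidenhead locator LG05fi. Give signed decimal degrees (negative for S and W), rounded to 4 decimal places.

-24.6250, 40.5000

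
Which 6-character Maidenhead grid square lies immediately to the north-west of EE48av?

Longitude subsquare a = 0; −1 → -1, wraps to 23 = x, carry into square.
Longitude square 4; −1 → 3.
Latitude subsquare v = 21; +1 → 22 = w.

EE38xw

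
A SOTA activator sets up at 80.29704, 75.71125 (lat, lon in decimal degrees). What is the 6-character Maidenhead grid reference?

Offset from 180°W / 90°S: lon 255.7113°, lat 170.2970°.
Field: 255.7113/20 → 12 → M, 170.2970/10 → 17 → R; chars MR.
Square: 15.7113/2 → 7, 0.2970/1 → 0; chars 70.
Subsquare: 1.7113/0.0833333 → 20 → u, 0.2970/0.0416667 → 7 → h; chars uh.

MR70uh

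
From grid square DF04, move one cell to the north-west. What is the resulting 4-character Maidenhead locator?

Longitude square 0; −1 → -1, wraps to 9, carry into field.
Longitude field D = 3; −1 → 2 = C.
Latitude square 4; +1 → 5.

CF95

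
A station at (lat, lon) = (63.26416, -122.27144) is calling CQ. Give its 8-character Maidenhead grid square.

CP83ug73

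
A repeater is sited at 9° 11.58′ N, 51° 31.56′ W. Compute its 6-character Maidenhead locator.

GJ49fe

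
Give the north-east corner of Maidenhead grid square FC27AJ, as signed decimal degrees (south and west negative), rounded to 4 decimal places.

-62.5833, -75.9167

Field F=5, C=2: +5·20° lon, +2·10° lat → SW at lon -80°, lat -70°.
Square 2, 7: +2·2° lon, +7·1° lat → SW at lon -76°, lat -63°.
Subsquare a=0, j=9: +0·0.0833333° lon, +9·0.0416667° lat → SW at lon -76°, lat -62.625°.
Cell spans 0.0833333° lon × 0.0416667° lat. NE corner is SW corner plus one full cell.
latitude -62.5833, longitude -75.9167.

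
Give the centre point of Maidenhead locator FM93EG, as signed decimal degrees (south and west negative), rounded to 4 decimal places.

Field F=5, M=12: +5·20° lon, +12·10° lat → SW at lon -80°, lat 30°.
Square 9, 3: +9·2° lon, +3·1° lat → SW at lon -62°, lat 33°.
Subsquare e=4, g=6: +4·0.0833333° lon, +6·0.0416667° lat → SW at lon -61.6667°, lat 33.25°.
Cell spans 0.0833333° lon × 0.0416667° lat. Centre is SW corner plus half of each.
latitude 33.2708, longitude -61.6250.

33.2708, -61.6250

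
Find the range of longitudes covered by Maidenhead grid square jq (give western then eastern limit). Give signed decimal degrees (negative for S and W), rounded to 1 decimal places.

0.0, 20.0

Field J=9, Q=16: +9·20° lon, +16·10° lat → SW at lon 0°, lat 70°.
Cell spans 20° lon × 10° lat.
west 0.0, east 20.0.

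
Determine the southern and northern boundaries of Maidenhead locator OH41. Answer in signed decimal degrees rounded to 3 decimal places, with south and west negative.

Field O=14, H=7: +14·20° lon, +7·10° lat → SW at lon 100°, lat -20°.
Square 4, 1: +4·2° lon, +1·1° lat → SW at lon 108°, lat -19°.
Cell spans 2° lon × 1° lat.
south -19.000, north -18.000.

-19.000, -18.000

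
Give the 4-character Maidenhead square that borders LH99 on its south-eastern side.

MH08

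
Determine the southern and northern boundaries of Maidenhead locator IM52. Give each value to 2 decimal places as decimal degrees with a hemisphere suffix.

Field I=8, M=12: +8·20° lon, +12·10° lat → SW at lon -20°, lat 30°.
Square 5, 2: +5·2° lon, +2·1° lat → SW at lon -10°, lat 32°.
Cell spans 2° lon × 1° lat.
south 32.00° N, north 33.00° N.

32.00° N, 33.00° N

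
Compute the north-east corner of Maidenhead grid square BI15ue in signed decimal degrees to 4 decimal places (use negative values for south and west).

Field B=1, I=8: +1·20° lon, +8·10° lat → SW at lon -160°, lat -10°.
Square 1, 5: +1·2° lon, +5·1° lat → SW at lon -158°, lat -5°.
Subsquare u=20, e=4: +20·0.0833333° lon, +4·0.0416667° lat → SW at lon -156.333°, lat -4.83333°.
Cell spans 0.0833333° lon × 0.0416667° lat. NE corner is SW corner plus one full cell.
latitude -4.7917, longitude -156.2500.

-4.7917, -156.2500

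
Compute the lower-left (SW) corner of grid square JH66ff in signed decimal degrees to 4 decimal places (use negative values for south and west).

-13.7917, 12.4167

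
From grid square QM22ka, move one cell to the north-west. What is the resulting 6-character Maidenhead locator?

QM22jb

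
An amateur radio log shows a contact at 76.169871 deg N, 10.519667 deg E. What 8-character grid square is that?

Offset from 180°W / 90°S: lon 190.51967°, lat 166.16987°.
Field: lon ⌊190.51967/20⌋ = 9 → J; lat ⌊166.16987/10⌋ = 16 → Q.
Square: lon ⌊10.51967/2⌋ = 5; lat ⌊6.16987/1⌋ = 6.
Subsquare: lon ⌊0.51967/0.0833333⌋ = 6 → g; lat ⌊0.16987/0.0416667⌋ = 4 → e.
Extended square: lon ⌊0.01967/0.00833333⌋ = 2; lat ⌊0.00320/0.00416667⌋ = 0.

JQ56ge20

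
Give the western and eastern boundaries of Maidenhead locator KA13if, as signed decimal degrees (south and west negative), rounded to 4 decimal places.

22.6667, 22.7500

Field K=10, A=0: +10·20° lon, +0·10° lat → SW at lon 20°, lat -90°.
Square 1, 3: +1·2° lon, +3·1° lat → SW at lon 22°, lat -87°.
Subsquare i=8, f=5: +8·0.0833333° lon, +5·0.0416667° lat → SW at lon 22.6667°, lat -86.7917°.
Cell spans 0.0833333° lon × 0.0416667° lat.
west 22.6667, east 22.7500.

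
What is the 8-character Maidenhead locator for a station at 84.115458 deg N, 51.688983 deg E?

Add 180° to longitude and 90° to latitude: 231.68898, 174.11546.
Field: lon ⌊231.68898/20⌋ = 11 → L; lat ⌊174.11546/10⌋ = 17 → R.
Square: lon ⌊11.68898/2⌋ = 5; lat ⌊4.11546/1⌋ = 4.
Subsquare: lon ⌊1.68898/0.0833333⌋ = 20 → u; lat ⌊0.11546/0.0416667⌋ = 2 → c.
Extended square: lon ⌊0.02232/0.00833333⌋ = 2; lat ⌊0.03212/0.00416667⌋ = 7.

LR54uc27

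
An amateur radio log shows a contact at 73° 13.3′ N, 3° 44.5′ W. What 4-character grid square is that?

Add 180° to longitude and 90° to latitude: 176.26, 163.22.
Field: lon ⌊176.26/20⌋ = 8 → I; lat ⌊163.22/10⌋ = 16 → Q.
Square: lon ⌊16.26/2⌋ = 8; lat ⌊3.22/1⌋ = 3.

IQ83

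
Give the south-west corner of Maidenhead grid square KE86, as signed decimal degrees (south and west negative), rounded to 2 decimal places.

-44.00, 36.00

Field K=10, E=4: +10·20° lon, +4·10° lat → SW at lon 20°, lat -50°.
Square 8, 6: +8·2° lon, +6·1° lat → SW at lon 36°, lat -44°.
latitude -44.00, longitude 36.00.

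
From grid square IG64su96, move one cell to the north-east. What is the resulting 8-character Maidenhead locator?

IG64tu07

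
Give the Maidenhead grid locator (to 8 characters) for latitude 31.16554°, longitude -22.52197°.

Add 180° to longitude and 90° to latitude: 157.47803, 121.16554.
Field: 157.47803/20 → 7 → H, 121.16554/10 → 12 → M; chars HM.
Square: 17.47803/2 → 8, 1.16554/1 → 1; chars 81.
Subsquare: 1.47803/0.0833333 → 17 → r, 0.16554/0.0416667 → 3 → d; chars rd.
Extended square: 0.06136/0.00833333 → 7, 0.04054/0.00416667 → 9; chars 79.

HM81rd79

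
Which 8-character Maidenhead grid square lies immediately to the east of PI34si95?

Longitude extended square 9; +1 → 10, wraps to 0, carry into subsquare.
Longitude subsquare s = 18; +1 → 19 = t.
The latitude characters are unchanged.

PI34ti05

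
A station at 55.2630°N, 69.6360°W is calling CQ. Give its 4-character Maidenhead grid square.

FO55

Add 180° to longitude and 90° to latitude: 110.36, 145.26.
Field (20°×10°, letters A–R): lon ⌊110.36/20⌋ = 5 → F; lat ⌊145.26/10⌋ = 14 → O.
Square (2°×1°, digits 0–9): lon ⌊10.36/2⌋ = 5; lat ⌊5.26/1⌋ = 5.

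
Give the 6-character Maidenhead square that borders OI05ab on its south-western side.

Longitude subsquare a = 0; −1 → -1, wraps to 23 = x, carry into square.
Longitude square 0; −1 → -1, wraps to 9, carry into field.
Longitude field O = 14; −1 → 13 = N.
Latitude subsquare b = 1; −1 → 0 = a.

NI95xa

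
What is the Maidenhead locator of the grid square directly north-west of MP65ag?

Longitude subsquare a = 0; −1 → -1, wraps to 23 = x, carry into square.
Longitude square 6; −1 → 5.
Latitude subsquare g = 6; +1 → 7 = h.

MP55xh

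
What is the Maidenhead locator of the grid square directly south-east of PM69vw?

PM69wv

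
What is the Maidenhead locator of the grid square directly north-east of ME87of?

ME87pg

Longitude subsquare o = 14; +1 → 15 = p.
Latitude subsquare f = 5; +1 → 6 = g.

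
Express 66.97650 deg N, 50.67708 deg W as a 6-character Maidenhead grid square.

Offset from 180°W / 90°S: lon 129.3229°, lat 156.9765°.
Field: lon ⌊129.3229/20⌋ = 6 → G; lat ⌊156.9765/10⌋ = 15 → P.
Square: lon ⌊9.3229/2⌋ = 4; lat ⌊6.9765/1⌋ = 6.
Subsquare: lon ⌊1.3229/0.0833333⌋ = 15 → p; lat ⌊0.9765/0.0416667⌋ = 23 → x.

GP46px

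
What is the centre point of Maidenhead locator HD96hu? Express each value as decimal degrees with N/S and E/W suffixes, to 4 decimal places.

Field H=7, D=3: +7·20° lon, +3·10° lat → SW at lon -40°, lat -60°.
Square 9, 6: +9·2° lon, +6·1° lat → SW at lon -22°, lat -54°.
Subsquare h=7, u=20: +7·0.0833333° lon, +20·0.0416667° lat → SW at lon -21.4167°, lat -53.1667°.
Cell spans 0.0833333° lon × 0.0416667° lat. Centre is SW corner plus half of each.
latitude 53.1458° S, longitude 21.3750° W.

53.1458° S, 21.3750° W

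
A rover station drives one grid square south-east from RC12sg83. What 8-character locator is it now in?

RC12sg92

Longitude extended square 8; +1 → 9.
Latitude extended square 3; −1 → 2.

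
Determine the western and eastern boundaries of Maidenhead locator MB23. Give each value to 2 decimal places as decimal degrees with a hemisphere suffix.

Field M=12, B=1: +12·20° lon, +1·10° lat → SW at lon 60°, lat -80°.
Square 2, 3: +2·2° lon, +3·1° lat → SW at lon 64°, lat -77°.
Cell spans 2° lon × 1° lat.
west 64.00° E, east 66.00° E.

64.00° E, 66.00° E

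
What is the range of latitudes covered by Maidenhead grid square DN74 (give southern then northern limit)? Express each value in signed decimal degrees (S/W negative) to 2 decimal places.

44.00, 45.00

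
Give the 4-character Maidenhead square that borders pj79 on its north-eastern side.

PK80

Longitude square 7; +1 → 8.
Latitude square 9; +1 → 10, wraps to 0, carry into field.
Latitude field J = 9; +1 → 10 = K.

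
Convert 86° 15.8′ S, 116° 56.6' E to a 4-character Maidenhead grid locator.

OA83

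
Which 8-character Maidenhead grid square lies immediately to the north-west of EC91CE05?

EC91be96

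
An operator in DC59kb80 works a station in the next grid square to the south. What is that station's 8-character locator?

Latitude extended square 0; −1 → -1, wraps to 9, carry into subsquare.
Latitude subsquare b = 1; −1 → 0 = a.
The longitude characters are unchanged.

DC59ka89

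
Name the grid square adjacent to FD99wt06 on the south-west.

Longitude extended square 0; −1 → -1, wraps to 9, carry into subsquare.
Longitude subsquare w = 22; −1 → 21 = v.
Latitude extended square 6; −1 → 5.

FD99vt95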